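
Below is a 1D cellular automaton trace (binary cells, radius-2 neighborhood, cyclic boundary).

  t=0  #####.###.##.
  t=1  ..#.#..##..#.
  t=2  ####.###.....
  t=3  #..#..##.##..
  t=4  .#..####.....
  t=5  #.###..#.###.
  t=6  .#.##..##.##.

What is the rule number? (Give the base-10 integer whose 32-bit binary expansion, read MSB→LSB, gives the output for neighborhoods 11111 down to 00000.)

  ##### -> #   bit 31 = 1  t=0,i=2
  ####. -> .   bit 30 = 0  t=0,i=3
  ###.# -> #   bit 29 = 1  t=0,i=4
  ###.. -> #   bit 28 = 1  t=2,i=7
  ##.## -> .   bit 27 = 0  t=0,i=5
  ##.#. -> .   bit 26 = 0  t=5,i=12
  ##..# -> .   bit 25 = 0  t=1,i=9
  ##... -> .   bit 24 = 0  t=2,i=8
  #.### -> .   bit 23 = 0  t=0,i=0
  #.##. -> .   bit 22 = 0  t=0,i=10
  #.#.# -> .   bit 21 = 0  t=5,i=0
  #.#.. -> .   bit 20 = 0  t=1,i=4
  #..## -> #   bit 19 = 1  t=1,i=6
  #..#. -> .   bit 18 = 0  t=1,i=10
  #...# -> #   bit 17 = 1  t=1,i=0
  #.... -> #   bit 16 = 1  t=2,i=9
  .#### -> .   bit 15 = 0  t=0,i=1
  .###. -> #   bit 14 = 1  t=0,i=7
  .##.# -> #   bit 13 = 1  t=0,i=11
  .##.. -> .   bit 12 = 0  t=1,i=8
  .#.## -> #   bit 11 = 1  t=5,i=1
  .#.#. -> #   bit 10 = 1  t=1,i=3
  .#..# -> #   bit 9 = 1  t=1,i=5
  .#... -> .   bit 8 = 0  t=1,i=12
  ..### -> #   bit 7 = 1  t=2,i=0
  ..##. -> #   bit 6 = 1  t=1,i=7
  ..#.# -> #   bit 5 = 1  t=1,i=2
  ..#.. -> .   bit 4 = 0  t=1,i=11
  ...## -> .   bit 3 = 0  t=2,i=12
  ...#. -> #   bit 2 = 1  t=1,i=1
  ....# -> .   bit 1 = 0  t=2,i=11
  ..... -> #   bit 0 = 1  t=2,i=10
  bits 10110000000010110110111011100101 = 2953539301

2953539301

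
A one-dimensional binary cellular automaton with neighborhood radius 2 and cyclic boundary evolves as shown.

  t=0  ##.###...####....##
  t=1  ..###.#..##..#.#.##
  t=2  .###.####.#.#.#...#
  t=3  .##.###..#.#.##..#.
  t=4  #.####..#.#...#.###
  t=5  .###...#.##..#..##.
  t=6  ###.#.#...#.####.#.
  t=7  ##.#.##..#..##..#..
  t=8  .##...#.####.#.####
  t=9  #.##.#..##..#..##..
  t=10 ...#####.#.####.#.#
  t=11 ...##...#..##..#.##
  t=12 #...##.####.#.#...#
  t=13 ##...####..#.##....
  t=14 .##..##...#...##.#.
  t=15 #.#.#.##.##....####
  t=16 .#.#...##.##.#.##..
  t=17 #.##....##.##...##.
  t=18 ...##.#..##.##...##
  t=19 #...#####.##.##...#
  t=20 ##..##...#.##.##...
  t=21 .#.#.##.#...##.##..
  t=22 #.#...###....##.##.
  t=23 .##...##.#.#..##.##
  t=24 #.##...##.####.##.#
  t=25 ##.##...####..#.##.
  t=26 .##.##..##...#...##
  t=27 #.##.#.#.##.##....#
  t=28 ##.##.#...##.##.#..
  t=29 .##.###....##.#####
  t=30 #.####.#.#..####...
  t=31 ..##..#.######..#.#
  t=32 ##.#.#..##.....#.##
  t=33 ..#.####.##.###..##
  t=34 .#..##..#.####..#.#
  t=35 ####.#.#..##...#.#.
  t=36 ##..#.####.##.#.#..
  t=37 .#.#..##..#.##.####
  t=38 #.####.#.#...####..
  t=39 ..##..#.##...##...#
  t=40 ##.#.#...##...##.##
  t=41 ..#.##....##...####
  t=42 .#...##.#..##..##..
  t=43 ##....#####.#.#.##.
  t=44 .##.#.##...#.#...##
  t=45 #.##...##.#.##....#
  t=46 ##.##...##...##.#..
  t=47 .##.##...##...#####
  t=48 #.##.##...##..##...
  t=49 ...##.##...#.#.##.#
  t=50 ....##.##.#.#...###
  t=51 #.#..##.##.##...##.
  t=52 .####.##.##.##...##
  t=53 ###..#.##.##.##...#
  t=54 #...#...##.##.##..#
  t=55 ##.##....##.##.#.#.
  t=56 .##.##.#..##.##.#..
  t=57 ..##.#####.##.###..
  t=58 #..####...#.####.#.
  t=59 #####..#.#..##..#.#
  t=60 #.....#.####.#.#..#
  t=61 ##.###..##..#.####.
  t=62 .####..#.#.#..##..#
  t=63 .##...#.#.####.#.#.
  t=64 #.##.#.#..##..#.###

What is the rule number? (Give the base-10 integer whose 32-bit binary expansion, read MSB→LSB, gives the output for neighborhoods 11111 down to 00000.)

228390551

  ##### -> .   bit 31 = 0  t=10,i=5
  ####. -> .   bit 30 = 0  t=0,i=0
  ###.# -> .   bit 29 = 0  t=0,i=1
  ###.. -> .   bit 28 = 0  t=0,i=5
  ##.## -> #   bit 27 = 1  t=0,i=2
  ##.#. -> #   bit 26 = 1  t=1,i=5
  ##..# -> .   bit 25 = 0  t=1,i=0
  ##... -> #   bit 24 = 1  t=0,i=6
  #.### -> #   bit 23 = 1  t=0,i=3
  #.##. -> .   bit 22 = 0  t=1,i=17
  #.#.# -> .   bit 21 = 0  t=1,i=15
  #.#.. -> #   bit 20 = 1  t=1,i=6
  #..## -> #   bit 19 = 1  t=1,i=1
  #..#. -> #   bit 18 = 1  t=1,i=12
  #...# -> .   bit 17 = 0  t=0,i=7
  #.... -> .   bit 16 = 0  t=0,i=14
  .#### -> #   bit 15 = 1  t=0,i=10
  .###. -> #   bit 14 = 1  t=0,i=4
  .##.# -> #   bit 13 = 1  t=3,i=2
  .##.. -> #   bit 12 = 1  t=1,i=10
  .#.## -> .   bit 11 = 0  t=1,i=16
  .#.#. -> #   bit 10 = 1  t=1,i=14
  .#..# -> #   bit 9 = 1  t=1,i=7
  .#... -> .   bit 8 = 0  t=2,i=15
  ..### -> #   bit 7 = 1  t=0,i=9
  ..##. -> .   bit 6 = 0  t=1,i=9
  ..#.# -> .   bit 5 = 0  t=1,i=13
  ..#.. -> #   bit 4 = 1  t=3,i=17
  ...## -> .   bit 3 = 0  t=0,i=8
  ...#. -> #   bit 2 = 1  t=2,i=17
  ....# -> #   bit 1 = 1  t=0,i=15
  ..... -> #   bit 0 = 1  t=32,i=12
  bits 00001101100111001111011010010111 = 228390551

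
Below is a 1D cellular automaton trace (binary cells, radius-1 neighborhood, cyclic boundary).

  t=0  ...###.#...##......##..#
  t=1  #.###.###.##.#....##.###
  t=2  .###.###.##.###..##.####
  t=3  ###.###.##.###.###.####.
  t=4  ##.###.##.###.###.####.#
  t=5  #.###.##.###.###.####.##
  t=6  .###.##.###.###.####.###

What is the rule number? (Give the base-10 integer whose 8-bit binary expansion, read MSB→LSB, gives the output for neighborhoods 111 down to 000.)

  ###|#  b7=1 t=0,i=4
  ##.|.  b6=0 t=0,i=5
  #.#|#  b5=1 t=0,i=6
  #..|#  b4=1 t=0,i=0
  .##|#  b3=1 t=0,i=3
  .#.|#  b2=1 t=0,i=7
  ..#|#  b1=1 t=0,i=2
  ...|.  b0=0 t=0,i=1
  bits 10111110 = 190

190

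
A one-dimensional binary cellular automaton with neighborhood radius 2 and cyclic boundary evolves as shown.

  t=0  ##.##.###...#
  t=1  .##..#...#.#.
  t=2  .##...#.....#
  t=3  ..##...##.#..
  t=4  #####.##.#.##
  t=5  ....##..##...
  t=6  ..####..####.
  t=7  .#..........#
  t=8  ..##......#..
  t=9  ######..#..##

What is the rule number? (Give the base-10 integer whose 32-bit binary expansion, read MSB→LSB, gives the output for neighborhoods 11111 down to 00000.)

757142346

  [31] ##### => .  t=4,i=0
  [30] ####. => .  t=4,i=3
  [29] ###.# => #  t=0,i=1
  [28] ###.. => .  t=0,i=8
  [27] ##.## => #  t=0,i=2
  [26] ##.#. => #  t=3,i=9
  [25] ##..# => .  t=1,i=3
  [24] ##... => #  t=0,i=9
  [23] #.### => .  t=0,i=6
  [22] #.##. => .  t=0,i=3
  [21] #.#.# => #  t=4,i=9
  [20] #.#.. => .  t=1,i=11
  [19] #..## => .  t=1,i=0
  [18] #..#. => .  t=1,i=4
  [17] #...# => .  t=0,i=10
  [16] #.... => #  t=2,i=8
  [15] .#### => .  t=4,i=12
  [14] .###. => .  t=0,i=0
  [13] .##.# => .  t=0,i=4
  [12] .##.. => #  t=1,i=2
  [11] .#.## => .  t=2,i=0
  [10] .#.#. => .  t=1,i=10
  [9] .#..# => #  t=1,i=12
  [8] .#... => #  t=1,i=6
  [7] ..### => .  t=0,i=12
  [6] ..##. => #  t=1,i=1
  [5] ..#.# => .  t=1,i=9
  [4] ..#.. => .  t=1,i=5
  [3] ...## => #  t=0,i=11
  [2] ...#. => .  t=1,i=8
  [1] ....# => #  t=2,i=10
  [0] ..... => .  t=2,i=9
  bits 00101101001000010001001101001010 = 757142346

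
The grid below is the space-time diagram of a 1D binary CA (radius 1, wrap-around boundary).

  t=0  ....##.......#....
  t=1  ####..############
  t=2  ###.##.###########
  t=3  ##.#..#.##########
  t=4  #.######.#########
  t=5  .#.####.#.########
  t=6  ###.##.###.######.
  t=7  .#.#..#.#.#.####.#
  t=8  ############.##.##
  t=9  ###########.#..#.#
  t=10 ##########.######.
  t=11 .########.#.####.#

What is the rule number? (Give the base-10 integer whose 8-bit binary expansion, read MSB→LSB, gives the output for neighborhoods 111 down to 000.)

  ### -> #   bit 7 = 1  t=1,i=0
  ##. -> .   bit 6 = 0  t=0,i=5
  #.# -> #   bit 5 = 1  t=2,i=3
  #.. -> #   bit 4 = 1  t=0,i=6
  .## -> .   bit 3 = 0  t=0,i=4
  .#. -> #   bit 2 = 1  t=0,i=13
  ..# -> #   bit 1 = 1  t=0,i=3
  ... -> #   bit 0 = 1  t=0,i=0
  bits 10110111 = 183

183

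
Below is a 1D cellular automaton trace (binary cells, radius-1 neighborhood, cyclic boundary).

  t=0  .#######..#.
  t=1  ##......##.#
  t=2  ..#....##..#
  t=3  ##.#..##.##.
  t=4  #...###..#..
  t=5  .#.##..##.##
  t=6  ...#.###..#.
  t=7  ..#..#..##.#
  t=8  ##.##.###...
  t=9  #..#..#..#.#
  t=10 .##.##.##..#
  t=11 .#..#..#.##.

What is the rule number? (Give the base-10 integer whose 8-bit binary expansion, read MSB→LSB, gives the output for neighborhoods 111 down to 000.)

  [7] ### => .  t=0,i=2
  [6] ##. => .  t=0,i=7
  [5] #.# => .  t=1,i=10
  [4] #.. => #  t=0,i=8
  [3] .## => #  t=0,i=1
  [2] .#. => .  t=0,i=10
  [1] ..# => #  t=0,i=0
  [0] ... => .  t=1,i=3
  bits 00011010 = 26

26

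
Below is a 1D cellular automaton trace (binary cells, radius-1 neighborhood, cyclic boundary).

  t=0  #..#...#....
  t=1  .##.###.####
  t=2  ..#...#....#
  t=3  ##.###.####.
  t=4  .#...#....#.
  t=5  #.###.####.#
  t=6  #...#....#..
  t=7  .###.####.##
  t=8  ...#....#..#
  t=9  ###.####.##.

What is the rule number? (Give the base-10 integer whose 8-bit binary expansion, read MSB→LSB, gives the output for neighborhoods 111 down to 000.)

83

  ### -> .   bit 7 = 0  t=1,i=5
  ##. -> #   bit 6 = 1  t=1,i=2
  #.# -> .   bit 5 = 0  t=1,i=0
  #.. -> #   bit 4 = 1  t=0,i=1
  .## -> .   bit 3 = 0  t=1,i=1
  .#. -> .   bit 2 = 0  t=0,i=0
  ..# -> #   bit 1 = 1  t=0,i=2
  ... -> #   bit 0 = 1  t=0,i=5
  bits 01010011 = 83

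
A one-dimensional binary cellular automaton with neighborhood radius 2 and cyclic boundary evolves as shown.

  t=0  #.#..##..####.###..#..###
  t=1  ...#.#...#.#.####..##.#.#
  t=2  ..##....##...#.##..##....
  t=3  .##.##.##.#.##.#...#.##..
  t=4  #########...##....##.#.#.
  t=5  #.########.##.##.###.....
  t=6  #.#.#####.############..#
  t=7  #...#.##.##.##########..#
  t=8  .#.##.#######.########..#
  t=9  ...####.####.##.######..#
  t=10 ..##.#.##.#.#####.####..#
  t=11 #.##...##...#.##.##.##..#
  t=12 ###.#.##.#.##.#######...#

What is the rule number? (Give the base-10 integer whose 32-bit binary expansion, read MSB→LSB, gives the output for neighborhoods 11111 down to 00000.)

  #####|#  b31=1 t=4,i=2
  ####.|#  b30=1 t=0,i=11
  ###.#|.  b29=0 t=0,i=0
  ###..|#  b28=1 t=0,i=16
  ##.##|#  b27=1 t=0,i=13
  ##.#.|.  b26=0 t=0,i=1
  ##..#|.  b25=0 t=0,i=7
  ##...|#  b24=1 t=2,i=4
  #.###|#  b23=1 t=0,i=14
  #.##.|#  b22=1 t=2,i=15
  #.#.#|.  b21=0 t=1,i=11
  #.#..|.  b20=0 t=0,i=2
  #..##|.  b19=0 t=0,i=4
  #..#.|.  b18=0 t=0,i=18
  #...#|.  b17=0 t=1,i=1
  #....|#  b16=1 t=2,i=5
  .####|.  b15=0 t=0,i=10
  .###.|#  b14=1 t=0,i=15
  .##.#|#  b13=1 t=1,i=20
  .##..|.  b12=0 t=0,i=6
  .#.##|.  b11=0 t=1,i=12
  .#.#.|.  b10=0 t=1,i=4
  .#..#|#  b9=1 t=0,i=3
  .#...|.  b8=0 t=1,i=0
  ..###|#  b7=1 t=0,i=9
  ..##.|#  b6=1 t=0,i=5
  ..#.#|#  b5=1 t=1,i=3
  ..#..|#  b4=1 t=0,i=19
  ...##|#  b3=1 t=2,i=1
  ...#.|#  b2=1 t=1,i=2
  ....#|.  b1=0 t=2,i=0
  .....|.  b0=0 t=2,i=23
  bits 11011001110000010110001011111100 = 3653329660

3653329660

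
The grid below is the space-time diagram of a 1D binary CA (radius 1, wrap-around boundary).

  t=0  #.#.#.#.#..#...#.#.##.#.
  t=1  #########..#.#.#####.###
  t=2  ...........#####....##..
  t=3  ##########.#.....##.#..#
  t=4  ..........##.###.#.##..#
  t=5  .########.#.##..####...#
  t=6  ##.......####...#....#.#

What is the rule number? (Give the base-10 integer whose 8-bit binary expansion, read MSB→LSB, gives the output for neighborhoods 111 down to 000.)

  ### -> .   bit 7 = 0  t=1,i=0
  ##. -> .   bit 6 = 0  t=0,i=20
  #.# -> #   bit 5 = 1  t=0,i=1
  #.. -> .   bit 4 = 0  t=0,i=9
  .## -> #   bit 3 = 1  t=0,i=19
  .#. -> #   bit 2 = 1  t=0,i=0
  ..# -> .   bit 1 = 0  t=0,i=10
  ... -> #   bit 0 = 1  t=0,i=13
  bits 00101101 = 45

45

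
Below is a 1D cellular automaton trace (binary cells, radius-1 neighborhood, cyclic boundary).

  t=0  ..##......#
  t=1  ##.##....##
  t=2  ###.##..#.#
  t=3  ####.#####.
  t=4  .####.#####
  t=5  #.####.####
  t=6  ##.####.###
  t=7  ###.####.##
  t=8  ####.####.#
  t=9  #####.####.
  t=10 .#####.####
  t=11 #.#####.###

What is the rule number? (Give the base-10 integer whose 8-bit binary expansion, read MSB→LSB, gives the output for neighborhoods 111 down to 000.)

  nb ###: next=#  (t=1,i=0, bit7=1)
  nb ##.: next=#  (t=0,i=3, bit6=1)
  nb #.#: next=#  (t=1,i=2, bit5=1)
  nb #..: next=#  (t=0,i=0, bit4=1)
  nb .##: next=.  (t=0,i=2, bit3=0)
  nb .#.: next=#  (t=0,i=10, bit2=1)
  nb ..#: next=#  (t=0,i=1, bit1=1)
  nb ...: next=.  (t=0,i=5, bit0=0)
  bits 11110110 = 246

246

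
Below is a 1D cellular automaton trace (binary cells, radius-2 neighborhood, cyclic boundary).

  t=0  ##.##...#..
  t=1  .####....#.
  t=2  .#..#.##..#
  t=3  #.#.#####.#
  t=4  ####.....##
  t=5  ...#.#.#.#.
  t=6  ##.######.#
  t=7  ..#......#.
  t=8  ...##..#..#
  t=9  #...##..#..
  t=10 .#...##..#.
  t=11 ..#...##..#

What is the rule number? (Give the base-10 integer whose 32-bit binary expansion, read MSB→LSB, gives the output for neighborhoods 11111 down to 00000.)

  [31] ##### => .  t=3,i=6
  [30] ####. => .  t=1,i=3
  [29] ###.# => .  t=3,i=8
  [28] ###.. => #  t=1,i=4
  [27] ##.## => #  t=0,i=2
  [26] ##.#. => #  t=3,i=1
  [25] ##..# => #  t=2,i=8
  [24] ##... => .  t=0,i=5
  [23] #.### => .  t=3,i=4
  [22] #.##. => #  t=0,i=3
  [21] #.#.# => #  t=3,i=2
  [20] #.#.. => .  t=2,i=1
  [19] #..## => .  t=0,i=10
  [18] #..#. => .  t=2,i=3
  [17] #...# => .  t=0,i=6
  [16] #.... => #  t=1,i=6
  [15] .#### => .  t=1,i=2
  [14] .###. => .  t=6,i=0
  [13] .##.# => #  t=0,i=1
  [12] .##.. => #  t=0,i=4
  [11] .#.## => #  t=2,i=5
  [10] .#.#. => #  t=2,i=0
  [9] .#..# => #  t=0,i=9
  [8] .#... => #  t=5,i=10
  [7] ..### => #  t=1,i=1
  [6] ..##. => .  t=0,i=0
  [5] ..#.# => #  t=2,i=4
  [4] ..#.. => .  t=0,i=8
  [3] ...## => .  t=4,i=8
  [2] ...#. => .  t=0,i=7
  [1] ....# => #  t=1,i=7
  [0] ..... => .  t=4,i=6
  bits 00011110011000010011111110100010 = 509689762

509689762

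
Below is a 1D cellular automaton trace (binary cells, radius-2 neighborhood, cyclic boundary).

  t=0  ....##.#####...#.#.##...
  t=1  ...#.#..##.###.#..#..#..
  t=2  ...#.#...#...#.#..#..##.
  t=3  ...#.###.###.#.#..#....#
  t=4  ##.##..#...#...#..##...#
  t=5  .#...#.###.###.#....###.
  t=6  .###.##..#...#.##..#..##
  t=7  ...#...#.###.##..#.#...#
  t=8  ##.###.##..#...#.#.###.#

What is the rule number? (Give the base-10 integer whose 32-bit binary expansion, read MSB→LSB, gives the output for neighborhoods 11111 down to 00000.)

3004344632

  nb #####: next=#  (t=0,i=9, bit31=1)
  nb ####.: next=.  (t=0,i=10, bit30=0)
  nb ###.#: next=#  (t=1,i=13, bit29=1)
  nb ###..: next=#  (t=0,i=11, bit28=1)
  nb ##.##: next=.  (t=0,i=6, bit27=0)
  nb ##.#.: next=.  (t=1,i=14, bit26=0)
  nb ##..#: next=#  (t=4,i=5, bit25=1)
  nb ##...: next=#  (t=0,i=12, bit24=1)
  nb #.###: next=.  (t=0,i=7, bit23=0)
  nb #.##.: next=.  (t=0,i=19, bit22=0)
  nb #.#.#: next=.  (t=0,i=17, bit21=0)
  nb #.#..: next=#  (t=1,i=5, bit20=1)
  nb #..##: next=.  (t=1,i=7, bit19=0)
  nb #..#.: next=.  (t=1,i=17, bit18=0)
  nb #...#: next=#  (t=0,i=13, bit17=1)
  nb #....: next=.  (t=0,i=22, bit16=0)
  nb .####: next=#  (t=0,i=8, bit15=1)
  nb .###.: next=.  (t=1,i=12, bit14=0)
  nb .##.#: next=#  (t=0,i=5, bit13=1)
  nb .##..: next=.  (t=0,i=20, bit12=0)
  nb .#.##: next=#  (t=0,i=18, bit11=1)
  nb .#.#.: next=.  (t=0,i=16, bit10=0)
  nb .#..#: next=.  (t=1,i=6, bit9=0)
  nb .#...: next=#  (t=1,i=22, bit8=1)
  nb ..###: next=.  (t=4,i=23, bit7=0)
  nb ..##.: next=.  (t=0,i=4, bit6=0)
  nb ..#.#: next=#  (t=0,i=15, bit5=1)
  nb ..#..: next=#  (t=1,i=18, bit4=1)
  nb ...##: next=#  (t=0,i=3, bit3=1)
  nb ...#.: next=.  (t=0,i=14, bit2=0)
  nb ....#: next=.  (t=0,i=2, bit1=0)
  nb .....: next=.  (t=0,i=0, bit0=0)
  bits 10110011000100101010100100111000 = 3004344632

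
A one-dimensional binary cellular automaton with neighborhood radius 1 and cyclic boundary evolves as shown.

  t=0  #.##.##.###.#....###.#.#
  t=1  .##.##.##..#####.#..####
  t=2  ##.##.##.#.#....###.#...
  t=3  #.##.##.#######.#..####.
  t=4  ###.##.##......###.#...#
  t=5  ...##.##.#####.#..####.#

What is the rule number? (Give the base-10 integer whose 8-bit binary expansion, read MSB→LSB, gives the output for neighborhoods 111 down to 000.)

  ###|.  b7=0 t=0,i=9
  ##.|.  b6=0 t=0,i=0
  #.#|#  b5=1 t=0,i=1
  #..|#  b4=1 t=0,i=13
  .##|#  b3=1 t=0,i=2
  .#.|#  b2=1 t=0,i=12
  ..#|.  b1=0 t=0,i=16
  ...|#  b0=1 t=0,i=14
  bits 00111101 = 61

61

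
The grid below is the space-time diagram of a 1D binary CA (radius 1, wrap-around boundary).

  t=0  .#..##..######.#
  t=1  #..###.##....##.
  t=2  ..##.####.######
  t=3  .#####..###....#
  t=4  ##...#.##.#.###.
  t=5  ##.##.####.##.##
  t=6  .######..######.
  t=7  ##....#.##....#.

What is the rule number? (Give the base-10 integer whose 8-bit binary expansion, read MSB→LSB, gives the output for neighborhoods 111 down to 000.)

107

  ###|.  b7=0 t=0,i=9
  ##.|#  b6=1 t=0,i=5
  #.#|#  b5=1 t=0,i=0
  #..|.  b4=0 t=0,i=2
  .##|#  b3=1 t=0,i=4
  .#.|.  b2=0 t=0,i=1
  ..#|#  b1=1 t=0,i=3
  ...|#  b0=1 t=1,i=10
  bits 01101011 = 107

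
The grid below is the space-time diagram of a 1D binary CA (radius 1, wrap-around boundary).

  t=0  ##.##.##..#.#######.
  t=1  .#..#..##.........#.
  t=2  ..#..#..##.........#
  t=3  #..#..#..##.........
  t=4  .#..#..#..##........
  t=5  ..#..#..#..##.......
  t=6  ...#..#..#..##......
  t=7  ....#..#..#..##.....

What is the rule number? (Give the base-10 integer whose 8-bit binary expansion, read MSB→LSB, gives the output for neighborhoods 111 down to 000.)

80

  nb ###: next=.  (t=0,i=13, bit7=0)
  nb ##.: next=#  (t=0,i=1, bit6=1)
  nb #.#: next=.  (t=0,i=2, bit5=0)
  nb #..: next=#  (t=0,i=8, bit4=1)
  nb .##: next=.  (t=0,i=0, bit3=0)
  nb .#.: next=.  (t=0,i=10, bit2=0)
  nb ..#: next=.  (t=0,i=9, bit1=0)
  nb ...: next=.  (t=1,i=10, bit0=0)
  bits 01010000 = 80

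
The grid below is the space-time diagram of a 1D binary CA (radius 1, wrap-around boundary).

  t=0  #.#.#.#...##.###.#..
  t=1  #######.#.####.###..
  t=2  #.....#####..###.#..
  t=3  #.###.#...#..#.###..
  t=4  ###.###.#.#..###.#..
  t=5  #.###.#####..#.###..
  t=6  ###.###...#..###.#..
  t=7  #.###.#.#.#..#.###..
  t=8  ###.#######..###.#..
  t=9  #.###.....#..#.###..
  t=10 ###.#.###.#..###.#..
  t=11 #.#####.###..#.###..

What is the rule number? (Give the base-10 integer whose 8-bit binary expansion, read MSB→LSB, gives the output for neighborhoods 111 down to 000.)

109

  ###|.  b7=0 t=0,i=14
  ##.|#  b6=1 t=0,i=11
  #.#|#  b5=1 t=0,i=1
  #..|.  b4=0 t=0,i=7
  .##|#  b3=1 t=0,i=10
  .#.|#  b2=1 t=0,i=0
  ..#|.  b1=0 t=0,i=9
  ...|#  b0=1 t=0,i=8
  bits 01101101 = 109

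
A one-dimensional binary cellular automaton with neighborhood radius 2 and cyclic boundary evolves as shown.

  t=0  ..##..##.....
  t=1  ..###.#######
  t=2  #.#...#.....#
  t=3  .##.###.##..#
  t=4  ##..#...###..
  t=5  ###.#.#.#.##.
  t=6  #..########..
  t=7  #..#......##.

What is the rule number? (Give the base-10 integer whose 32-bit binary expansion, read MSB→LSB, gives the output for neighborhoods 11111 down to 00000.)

  ##### -> .   bit 31 = 0  t=1,i=8
  ####. -> .   bit 30 = 0  t=1,i=11
  ###.# -> .   bit 29 = 0  t=1,i=4
  ###.. -> #   bit 28 = 1  t=1,i=12
  ##.## -> .   bit 27 = 0  t=1,i=5
  ##.#. -> #   bit 26 = 1  t=2,i=1
  ##..# -> #   bit 25 = 1  t=0,i=4
  ##... -> #   bit 24 = 1  t=0,i=8
  #.### -> #   bit 23 = 1  t=1,i=6
  #.##. -> #   bit 22 = 1  t=3,i=1
  #.#.# -> #   bit 21 = 1  t=5,i=4
  #.#.. -> #   bit 20 = 1  t=2,i=2
  #..## -> .   bit 19 = 0  t=0,i=5
  #..#. -> .   bit 18 = 0  t=3,i=11
  #...# -> #   bit 17 = 1  t=2,i=4
  #.... -> #   bit 16 = 1  t=0,i=9
  .#### -> .   bit 15 = 0  t=1,i=7
  .###. -> .   bit 14 = 0  t=1,i=3
  .##.# -> .   bit 13 = 0  t=2,i=0
  .##.. -> #   bit 12 = 1  t=0,i=3
  .#.## -> #   bit 11 = 1  t=3,i=0
  .#.#. -> #   bit 10 = 1  t=5,i=5
  .#..# -> .   bit 9 = 0  t=6,i=1
  .#... -> .   bit 8 = 0  t=2,i=3
  ..### -> #   bit 7 = 1  t=1,i=2
  ..##. -> #   bit 6 = 1  t=0,i=2
  ..#.# -> .   bit 5 = 0  t=3,i=12
  ..#.. -> #   bit 4 = 1  t=2,i=6
  ...## -> .   bit 3 = 0  t=0,i=1
  ...#. -> #   bit 2 = 1  t=2,i=5
  ....# -> .   bit 1 = 0  t=0,i=0
  ..... -> #   bit 0 = 1  t=0,i=10
  bits 00010111111100110001110011010101 = 401808597

401808597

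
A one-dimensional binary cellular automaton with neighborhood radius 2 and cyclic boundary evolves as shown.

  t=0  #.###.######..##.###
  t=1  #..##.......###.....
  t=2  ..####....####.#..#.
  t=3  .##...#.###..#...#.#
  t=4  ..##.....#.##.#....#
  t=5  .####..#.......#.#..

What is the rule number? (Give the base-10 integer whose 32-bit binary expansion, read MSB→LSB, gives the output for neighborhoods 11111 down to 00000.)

  [31] ##### => .  t=0,i=8
  [30] ####. => .  t=0,i=10
  [29] ###.# => #  t=0,i=0
  [28] ###.. => .  t=0,i=11
  [27] ##.## => .  t=0,i=1
  [26] ##.#. => .  t=2,i=14
  [25] ##..# => #  t=0,i=12
  [24] ##... => #  t=1,i=5
  [23] #.### => .  t=0,i=2
  [22] #.##. => .  t=3,i=1
  [21] #.#.# => #  t=3,i=19
  [20] #.#.. => .  t=2,i=15
  [19] #..## => #  t=0,i=13
  [18] #..#. => #  t=2,i=17
  [17] #...# => .  t=2,i=0
  [16] #.... => .  t=1,i=6
  [15] .#### => .  t=0,i=7
  [14] .###. => #  t=0,i=3
  [13] .##.# => .  t=0,i=15
  [12] .##.. => #  t=1,i=4
  [11] .#.## => .  t=3,i=0
  [10] .#.#. => .  t=3,i=18
  [9] .#..# => .  t=1,i=1
  [8] .#... => #  t=2,i=19
  [7] ..### => #  t=1,i=12
  [6] ..##. => #  t=0,i=14
  [5] ..#.# => .  t=3,i=6
  [4] ..#.. => .  t=1,i=0
  [3] ...## => #  t=1,i=11
  [2] ...#. => .  t=1,i=19
  [1] ....# => #  t=1,i=10
  [0] ..... => .  t=1,i=7
  bits 00100011001011000101000111001010 = 590107082

590107082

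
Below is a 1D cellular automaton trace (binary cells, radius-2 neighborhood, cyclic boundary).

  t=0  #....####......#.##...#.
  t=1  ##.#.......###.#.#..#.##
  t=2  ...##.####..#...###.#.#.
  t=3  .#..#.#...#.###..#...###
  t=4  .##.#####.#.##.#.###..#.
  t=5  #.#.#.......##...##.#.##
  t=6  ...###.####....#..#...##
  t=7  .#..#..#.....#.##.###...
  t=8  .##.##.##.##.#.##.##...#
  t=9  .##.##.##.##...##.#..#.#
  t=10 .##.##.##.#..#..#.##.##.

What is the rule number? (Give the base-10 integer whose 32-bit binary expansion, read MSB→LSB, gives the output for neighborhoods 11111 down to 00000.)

47867699

  ##### -> .   bit 31 = 0  t=4,i=6
  ####. -> .   bit 30 = 0  t=0,i=7
  ###.# -> .   bit 29 = 0  t=1,i=1
  ###.. -> .   bit 28 = 0  t=0,i=8
  ##.## -> .   bit 27 = 0  t=2,i=5
  ##.#. -> .   bit 26 = 0  t=1,i=2
  ##..# -> #   bit 25 = 1  t=2,i=10
  ##... -> .   bit 24 = 0  t=0,i=9
  #.### -> #   bit 23 = 1  t=1,i=22
  #.##. -> #   bit 22 = 1  t=0,i=17
  #.#.# -> .   bit 21 = 0  t=1,i=15
  #.#.. -> #   bit 20 = 1  t=0,i=0
  #..## -> #   bit 19 = 1  t=4,i=0
  #..#. -> .   bit 18 = 0  t=1,i=19
  #...# -> #   bit 17 = 1  t=0,i=20
  #.... -> .   bit 16 = 0  t=0,i=2
  .#### -> .   bit 15 = 0  t=0,i=6
  .###. -> #   bit 14 = 1  t=1,i=12
  .##.# -> #   bit 13 = 1  t=2,i=4
  .##.. -> .   bit 12 = 0  t=0,i=18
  .#.## -> .   bit 11 = 0  t=0,i=16
  .#.#. -> #   bit 10 = 1  t=0,i=23
  .#..# -> #   bit 9 = 1  t=1,i=18
  .#... -> #   bit 8 = 1  t=0,i=1
  ..### -> .   bit 7 = 0  t=0,i=5
  ..##. -> .   bit 6 = 0  t=2,i=3
  ..#.# -> #   bit 5 = 1  t=0,i=15
  ..#.. -> #   bit 4 = 1  t=2,i=12
  ...## -> .   bit 3 = 0  t=0,i=4
  ...#. -> .   bit 2 = 0  t=0,i=14
  ....# -> #   bit 1 = 1  t=0,i=3
  ..... -> #   bit 0 = 1  t=0,i=11
  bits 00000010110110100110011100110011 = 47867699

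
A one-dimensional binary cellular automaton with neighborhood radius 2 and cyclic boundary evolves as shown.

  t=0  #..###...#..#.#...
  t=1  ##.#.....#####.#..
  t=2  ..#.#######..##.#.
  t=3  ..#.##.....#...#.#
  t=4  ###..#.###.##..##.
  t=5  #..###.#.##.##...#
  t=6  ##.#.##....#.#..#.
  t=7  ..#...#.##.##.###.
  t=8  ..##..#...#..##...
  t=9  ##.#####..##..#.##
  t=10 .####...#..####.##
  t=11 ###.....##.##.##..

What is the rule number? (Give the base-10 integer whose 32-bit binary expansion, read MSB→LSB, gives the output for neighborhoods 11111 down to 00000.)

780507067

  ##### -> .   bit 31 = 0  t=1,i=11
  ####. -> .   bit 30 = 0  t=1,i=12
  ###.# -> #   bit 29 = 1  t=1,i=13
  ###.. -> .   bit 28 = 0  t=0,i=5
  ##.## -> #   bit 27 = 1  t=4,i=10
  ##.#. -> #   bit 26 = 1  t=1,i=2
  ##..# -> #   bit 25 = 1  t=2,i=11
  ##... -> .   bit 24 = 0  t=0,i=6
  #.### -> #   bit 23 = 1  t=2,i=4
  #.##. -> .   bit 22 = 0  t=3,i=4
  #.#.# -> .   bit 21 = 0  t=5,i=7
  #.#.. -> .   bit 20 = 0  t=0,i=14
  #..## -> .   bit 19 = 0  t=0,i=2
  #..#. -> #   bit 18 = 1  t=0,i=11
  #...# -> .   bit 17 = 0  t=0,i=7
  #.... -> #   bit 16 = 1  t=1,i=5
  .#### -> #   bit 15 = 1  t=1,i=10
  .###. -> .   bit 14 = 0  t=0,i=4
  .##.# -> .   bit 13 = 0  t=1,i=1
  .##.. -> #   bit 12 = 1  t=3,i=5
  .#.## -> .   bit 11 = 0  t=2,i=3
  .#.#. -> #   bit 10 = 1  t=0,i=13
  .#..# -> #   bit 9 = 1  t=0,i=1
  .#... -> #   bit 8 = 1  t=0,i=15
  ..### -> #   bit 7 = 1  t=0,i=3
  ..##. -> .   bit 6 = 0  t=1,i=0
  ..#.# -> #   bit 5 = 1  t=0,i=12
  ..#.. -> #   bit 4 = 1  t=0,i=0
  ...## -> #   bit 3 = 1  t=1,i=8
  ...#. -> .   bit 2 = 0  t=0,i=8
  ....# -> #   bit 1 = 1  t=1,i=7
  ..... -> #   bit 0 = 1  t=1,i=6
  bits 00101110100001011001011110111011 = 780507067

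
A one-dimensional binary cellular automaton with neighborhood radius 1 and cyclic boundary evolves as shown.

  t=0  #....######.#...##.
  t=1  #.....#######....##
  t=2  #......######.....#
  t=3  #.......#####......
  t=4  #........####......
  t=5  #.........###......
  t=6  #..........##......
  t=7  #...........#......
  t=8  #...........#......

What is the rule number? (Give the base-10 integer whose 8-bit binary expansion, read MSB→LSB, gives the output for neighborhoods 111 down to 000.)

228

  ###|#  b7=1 t=0,i=6
  ##.|#  b6=1 t=0,i=10
  #.#|#  b5=1 t=0,i=11
  #..|.  b4=0 t=0,i=1
  .##|.  b3=0 t=0,i=5
  .#.|#  b2=1 t=0,i=0
  ..#|.  b1=0 t=0,i=4
  ...|.  b0=0 t=0,i=2
  bits 11100100 = 228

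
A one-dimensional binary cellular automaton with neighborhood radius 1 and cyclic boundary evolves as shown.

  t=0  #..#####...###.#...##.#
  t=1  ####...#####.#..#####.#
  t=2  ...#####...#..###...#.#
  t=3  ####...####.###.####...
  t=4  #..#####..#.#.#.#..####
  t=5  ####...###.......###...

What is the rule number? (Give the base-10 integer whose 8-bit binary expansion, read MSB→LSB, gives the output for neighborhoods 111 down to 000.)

91

  [7] ### => .  t=0,i=4
  [6] ##. => #  t=0,i=0
  [5] #.# => .  t=0,i=14
  [4] #.. => #  t=0,i=1
  [3] .## => #  t=0,i=3
  [2] .#. => .  t=0,i=15
  [1] ..# => #  t=0,i=2
  [0] ... => #  t=0,i=9
  bits 01011011 = 91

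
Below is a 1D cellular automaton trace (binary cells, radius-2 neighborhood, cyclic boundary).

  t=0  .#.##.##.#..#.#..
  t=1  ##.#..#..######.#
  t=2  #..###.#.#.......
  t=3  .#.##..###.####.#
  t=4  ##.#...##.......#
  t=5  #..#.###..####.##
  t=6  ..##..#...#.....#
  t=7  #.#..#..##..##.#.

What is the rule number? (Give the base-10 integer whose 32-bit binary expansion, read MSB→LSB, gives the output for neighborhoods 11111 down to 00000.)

  [31] ##### => .  t=1,i=11
  [30] ####. => .  t=1,i=13
  [29] ###.# => .  t=1,i=1
  [28] ###.. => .  t=5,i=0
  [27] ##.## => .  t=0,i=5
  [26] ##.#. => .  t=0,i=8
  [25] ##..# => .  t=3,i=5
  [24] ##... => .  t=4,i=9
  [23] #.### => .  t=1,i=16
  [22] #.##. => #  t=0,i=3
  [21] #.#.# => #  t=2,i=7
  [20] #.#.. => #  t=0,i=9
  [19] #..## => .  t=1,i=8
  [18] #..#. => #  t=0,i=11
  [17] #...# => #  t=0,i=16
  [16] #.... => #  t=2,i=11
  [15] .#### => .  t=1,i=10
  [14] .###. => #  t=1,i=0
  [13] .##.# => .  t=0,i=4
  [12] .##.. => .  t=3,i=4
  [11] .#.## => .  t=0,i=2
  [10] .#.#. => #  t=0,i=13
  [9] .#..# => #  t=0,i=10
  [8] .#... => .  t=0,i=15
  [7] ..### => #  t=1,i=9
  [6] ..##. => #  t=4,i=7
  [5] ..#.# => #  t=0,i=1
  [4] ..#.. => .  t=1,i=6
  [3] ...## => #  t=4,i=6
  [2] ...#. => #  t=0,i=0
  [1] ....# => .  t=2,i=15
  [0] ..... => #  t=2,i=12
  bits 00000000011101110100011011101101 = 7816941

7816941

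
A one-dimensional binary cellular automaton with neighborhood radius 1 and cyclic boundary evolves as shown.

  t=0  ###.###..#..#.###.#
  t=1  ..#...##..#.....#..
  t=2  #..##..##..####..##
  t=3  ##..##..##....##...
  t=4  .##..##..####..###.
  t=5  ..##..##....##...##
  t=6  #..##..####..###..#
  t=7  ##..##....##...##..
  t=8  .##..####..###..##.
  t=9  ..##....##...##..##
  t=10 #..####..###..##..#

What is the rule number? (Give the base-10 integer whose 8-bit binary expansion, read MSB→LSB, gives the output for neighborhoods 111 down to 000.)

81

  ### -> .   bit 7 = 0  t=0,i=0
  ##. -> #   bit 6 = 1  t=0,i=2
  #.# -> .   bit 5 = 0  t=0,i=3
  #.. -> #   bit 4 = 1  t=0,i=7
  .## -> .   bit 3 = 0  t=0,i=4
  .#. -> .   bit 2 = 0  t=0,i=9
  ..# -> .   bit 1 = 0  t=0,i=8
  ... -> #   bit 0 = 1  t=1,i=0
  bits 01010001 = 81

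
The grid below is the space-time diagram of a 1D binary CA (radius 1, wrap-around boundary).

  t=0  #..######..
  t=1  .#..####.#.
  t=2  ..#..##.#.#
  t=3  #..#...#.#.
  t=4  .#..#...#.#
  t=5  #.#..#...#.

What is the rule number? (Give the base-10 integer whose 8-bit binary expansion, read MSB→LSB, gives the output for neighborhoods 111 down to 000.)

176

  nb ###: next=#  (t=0,i=4, bit7=1)
  nb ##.: next=.  (t=0,i=8, bit6=0)
  nb #.#: next=#  (t=1,i=8, bit5=1)
  nb #..: next=#  (t=0,i=1, bit4=1)
  nb .##: next=.  (t=0,i=3, bit3=0)
  nb .#.: next=.  (t=0,i=0, bit2=0)
  nb ..#: next=.  (t=0,i=2, bit1=0)
  nb ...: next=.  (t=3,i=5, bit0=0)
  bits 10110000 = 176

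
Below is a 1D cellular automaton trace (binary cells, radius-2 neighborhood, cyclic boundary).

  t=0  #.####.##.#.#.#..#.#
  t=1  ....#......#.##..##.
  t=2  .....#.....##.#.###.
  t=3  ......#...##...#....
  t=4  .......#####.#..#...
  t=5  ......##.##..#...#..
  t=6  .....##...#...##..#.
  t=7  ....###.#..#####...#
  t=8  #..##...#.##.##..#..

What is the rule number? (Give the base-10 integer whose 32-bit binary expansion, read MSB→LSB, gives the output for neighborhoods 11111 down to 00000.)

3222937064

  nb #####: next=#  (t=4,i=9, bit31=1)
  nb ####.: next=#  (t=0,i=4, bit30=1)
  nb ###.#: next=.  (t=0,i=5, bit29=0)
  nb ###..: next=.  (t=2,i=18, bit28=0)
  nb ##.##: next=.  (t=0,i=1, bit27=0)
  nb ##.#.: next=.  (t=0,i=9, bit26=0)
  nb ##..#: next=.  (t=1,i=15, bit25=0)
  nb ##...: next=.  (t=1,i=19, bit24=0)
  nb #.###: next=.  (t=0,i=2, bit23=0)
  nb #.##.: next=.  (t=0,i=7, bit22=0)
  nb #.#.#: next=.  (t=0,i=10, bit21=0)
  nb #.#..: next=#  (t=0,i=14, bit20=1)
  nb #..##: next=#  (t=1,i=16, bit19=1)
  nb #..#.: next=.  (t=0,i=16, bit18=0)
  nb #...#: next=#  (t=3,i=8, bit17=1)
  nb #....: next=.  (t=1,i=0, bit16=0)
  nb .####: next=.  (t=0,i=3, bit15=0)
  nb .###.: next=.  (t=2,i=17, bit14=0)
  nb .##.#: next=.  (t=0,i=0, bit13=0)
  nb .##..: next=#  (t=1,i=14, bit12=1)
  nb .#.##: next=#  (t=0,i=18, bit11=1)
  nb .#.#.: next=#  (t=0,i=11, bit10=1)
  nb .#..#: next=.  (t=0,i=15, bit9=0)
  nb .#...: next=#  (t=1,i=5, bit8=1)
  nb ..###: next=#  (t=4,i=7, bit7=1)
  nb ..##.: next=#  (t=1,i=17, bit6=1)
  nb ..#.#: next=#  (t=0,i=17, bit5=1)
  nb ..#..: next=.  (t=1,i=4, bit4=0)
  nb ...##: next=#  (t=2,i=10, bit3=1)
  nb ...#.: next=.  (t=1,i=3, bit2=0)
  nb ....#: next=.  (t=1,i=2, bit1=0)
  nb .....: next=.  (t=1,i=1, bit0=0)
  bits 11000000000110100001110111101000 = 3222937064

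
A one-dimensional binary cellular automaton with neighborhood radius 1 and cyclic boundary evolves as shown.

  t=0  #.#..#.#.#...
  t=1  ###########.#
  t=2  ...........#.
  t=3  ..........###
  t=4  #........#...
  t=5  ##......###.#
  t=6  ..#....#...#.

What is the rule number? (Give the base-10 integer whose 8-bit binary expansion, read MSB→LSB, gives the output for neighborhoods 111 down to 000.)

  nb ###: next=.  (t=1,i=0, bit7=0)
  nb ##.: next=.  (t=1,i=10, bit6=0)
  nb #.#: next=#  (t=0,i=1, bit5=1)
  nb #..: next=#  (t=0,i=3, bit4=1)
  nb .##: next=.  (t=1,i=12, bit3=0)
  nb .#.: next=#  (t=0,i=0, bit2=1)
  nb ..#: next=#  (t=0,i=4, bit1=1)
  nb ...: next=.  (t=0,i=11, bit0=0)
  bits 00110110 = 54

54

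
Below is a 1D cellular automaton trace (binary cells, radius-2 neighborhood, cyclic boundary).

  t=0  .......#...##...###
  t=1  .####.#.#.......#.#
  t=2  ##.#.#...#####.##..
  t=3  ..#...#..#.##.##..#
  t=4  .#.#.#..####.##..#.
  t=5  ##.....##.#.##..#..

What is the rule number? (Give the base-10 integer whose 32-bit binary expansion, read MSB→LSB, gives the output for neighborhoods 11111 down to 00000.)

  ##### -> #   bit 31 = 1  t=2,i=11
  ####. -> #   bit 30 = 1  t=1,i=3
  ###.# -> .   bit 29 = 0  t=1,i=4
  ###.. -> #   bit 28 = 1  t=0,i=18
  ##.## -> #   bit 27 = 1  t=2,i=14
  ##.#. -> #   bit 26 = 1  t=1,i=5
  ##..# -> .   bit 25 = 0  t=2,i=17
  ##... -> .   bit 24 = 0  t=0,i=0
  #.### -> #   bit 23 = 1  t=1,i=1
  #.##. -> #   bit 22 = 1  t=2,i=15
  #.#.# -> .   bit 21 = 0  t=1,i=6
  #.#.. -> .   bit 20 = 0  t=1,i=8
  #..## -> #   bit 19 = 1  t=2,i=18
  #..#. -> #   bit 18 = 1  t=3,i=1
  #...# -> .   bit 17 = 0  t=0,i=9
  #.... -> #   bit 16 = 1  t=0,i=1
  .#### -> .   bit 15 = 0  t=1,i=2
  .###. -> .   bit 14 = 0  t=0,i=17
  .##.# -> .   bit 13 = 0  t=2,i=1
  .##.. -> .   bit 12 = 0  t=0,i=12
  .#.## -> #   bit 11 = 1  t=1,i=0
  .#.#. -> .   bit 10 = 0  t=1,i=7
  .#..# -> .   bit 9 = 0  t=3,i=0
  .#... -> #   bit 8 = 1  t=0,i=8
  ..### -> #   bit 7 = 1  t=0,i=16
  ..##. -> .   bit 6 = 0  t=0,i=11
  ..#.# -> #   bit 5 = 1  t=1,i=16
  ..#.. -> .   bit 4 = 0  t=0,i=7
  ...## -> .   bit 3 = 0  t=0,i=10
  ...#. -> #   bit 2 = 1  t=0,i=6
  ....# -> .   bit 1 = 0  t=0,i=5
  ..... -> #   bit 0 = 1  t=0,i=2
  bits 11011100110011010000100110100101 = 3704424869

3704424869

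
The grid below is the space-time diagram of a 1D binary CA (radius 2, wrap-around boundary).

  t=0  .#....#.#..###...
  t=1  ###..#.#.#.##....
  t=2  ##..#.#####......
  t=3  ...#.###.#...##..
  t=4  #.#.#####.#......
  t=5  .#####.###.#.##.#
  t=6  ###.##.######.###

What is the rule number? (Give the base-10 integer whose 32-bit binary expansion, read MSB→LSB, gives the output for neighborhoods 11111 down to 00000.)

  ##### -> .   bit 31 = 0  t=2,i=8
  ####. -> #   bit 30 = 1  t=2,i=9
  ###.# -> #   bit 29 = 1  t=3,i=7
  ###.. -> .   bit 28 = 0  t=0,i=13
  ##.## -> .   bit 27 = 0  t=5,i=6
  ##.#. -> #   bit 26 = 1  t=3,i=8
  ##..# -> .   bit 25 = 0  t=1,i=3
  ##... -> .   bit 24 = 0  t=0,i=14
  #.### -> #   bit 23 = 1  t=2,i=6
  #.##. -> .   bit 22 = 0  t=1,i=11
  #.#.# -> #   bit 21 = 1  t=1,i=7
  #.#.. -> .   bit 20 = 0  t=0,i=8
  #..## -> .   bit 19 = 0  t=0,i=10
  #..#. -> #   bit 18 = 1  t=1,i=4
  #...# -> .   bit 17 = 0  t=3,i=11
  #.... -> .   bit 16 = 0  t=0,i=3
  .#### -> #   bit 15 = 1  t=2,i=7
  .###. -> #   bit 14 = 1  t=0,i=12
  .##.# -> #   bit 13 = 1  t=5,i=14
  .##.. -> .   bit 12 = 0  t=1,i=12
  .#.## -> #   bit 11 = 1  t=1,i=10
  .#.#. -> #   bit 10 = 1  t=0,i=7
  .#..# -> #   bit 9 = 1  t=0,i=9
  .#... -> #   bit 8 = 1  t=0,i=2
  ..### -> #   bit 7 = 1  t=0,i=11
  ..##. -> .   bit 6 = 0  t=2,i=0
  ..#.# -> .   bit 5 = 0  t=0,i=6
  ..#.. -> #   bit 4 = 1  t=0,i=1
  ...## -> .   bit 3 = 0  t=1,i=16
  ...#. -> #   bit 2 = 1  t=0,i=0
  ....# -> .   bit 1 = 0  t=0,i=4
  ..... -> #   bit 0 = 1  t=2,i=13
  bits 01100100101001001110111110010101 = 1688530837

1688530837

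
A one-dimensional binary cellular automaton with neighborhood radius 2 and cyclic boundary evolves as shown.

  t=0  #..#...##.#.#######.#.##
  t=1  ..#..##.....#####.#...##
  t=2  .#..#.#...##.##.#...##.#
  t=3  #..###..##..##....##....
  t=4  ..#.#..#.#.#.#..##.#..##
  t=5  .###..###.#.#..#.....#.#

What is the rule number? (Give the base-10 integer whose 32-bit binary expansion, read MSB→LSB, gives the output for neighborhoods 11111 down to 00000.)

2832127022

  #####|#  b31=1 t=0,i=14
  ####.|.  b30=0 t=0,i=17
  ###.#|#  b29=1 t=0,i=18
  ###..|.  b28=0 t=0,i=0
  ##.##|#  b27=1 t=2,i=12
  ##.#.|.  b26=0 t=0,i=9
  ##..#|.  b25=0 t=0,i=1
  ##...|.  b24=0 t=1,i=7
  #.###|#  b23=1 t=0,i=12
  #.##.|#  b22=1 t=2,i=13
  #.#.#|.  b21=0 t=0,i=10
  #.#..|.  b20=0 t=1,i=18
  #..##|#  b19=1 t=1,i=4
  #..#.|#  b18=1 t=0,i=2
  #...#|#  b17=1 t=0,i=5
  #....|.  b16=0 t=1,i=8
  .####|#  b15=1 t=0,i=13
  .###.|#  b14=1 t=0,i=23
  .##.#|.  b13=0 t=0,i=8
  .##..|#  b12=1 t=1,i=6
  .#.##|.  b11=0 t=0,i=11
  .#.#.|#  b10=1 t=2,i=0
  .#..#|.  b9=0 t=1,i=3
  .#...|.  b8=0 t=0,i=4
  ..###|.  b7=0 t=1,i=12
  ..##.|.  b6=0 t=0,i=7
  ..#.#|#  b5=1 t=2,i=4
  ..#..|.  b4=0 t=0,i=3
  ...##|#  b3=1 t=0,i=6
  ...#.|#  b2=1 t=3,i=23
  ....#|#  b1=1 t=1,i=10
  .....|.  b0=0 t=1,i=9
  bits 10101000110011101101010000101110 = 2832127022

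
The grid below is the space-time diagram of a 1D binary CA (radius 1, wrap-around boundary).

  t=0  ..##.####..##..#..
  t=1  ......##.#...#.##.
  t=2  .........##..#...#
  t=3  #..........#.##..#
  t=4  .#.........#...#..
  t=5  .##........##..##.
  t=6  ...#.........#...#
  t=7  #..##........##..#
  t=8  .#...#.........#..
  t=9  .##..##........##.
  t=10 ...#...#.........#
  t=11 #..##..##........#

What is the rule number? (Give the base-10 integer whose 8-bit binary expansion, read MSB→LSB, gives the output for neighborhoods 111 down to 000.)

  ### -> #   bit 7 = 1  t=0,i=6
  ##. -> .   bit 6 = 0  t=0,i=3
  #.# -> .   bit 5 = 0  t=0,i=4
  #.. -> #   bit 4 = 1  t=0,i=9
  .## -> .   bit 3 = 0  t=0,i=2
  .#. -> #   bit 2 = 1  t=0,i=15
  ..# -> .   bit 1 = 0  t=0,i=1
  ... -> .   bit 0 = 0  t=0,i=0
  bits 10010100 = 148

148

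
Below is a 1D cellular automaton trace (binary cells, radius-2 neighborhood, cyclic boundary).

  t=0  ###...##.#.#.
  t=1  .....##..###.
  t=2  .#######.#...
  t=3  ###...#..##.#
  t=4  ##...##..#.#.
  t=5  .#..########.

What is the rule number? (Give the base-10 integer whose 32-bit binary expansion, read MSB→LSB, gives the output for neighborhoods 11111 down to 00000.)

1244960255

  nb #####: next=.  (t=2,i=3, bit31=0)
  nb ####.: next=#  (t=2,i=6, bit30=1)
  nb ###.#: next=.  (t=2,i=7, bit29=0)
  nb ###..: next=.  (t=0,i=2, bit28=0)
  nb ##.##: next=#  (t=3,i=11, bit27=1)
  nb ##.#.: next=.  (t=0,i=8, bit26=0)
  nb ##..#: next=#  (t=1,i=7, bit25=1)
  nb ##...: next=.  (t=0,i=3, bit24=0)
  nb #.###: next=.  (t=0,i=0, bit23=0)
  nb #.##.: next=.  (t=4,i=0, bit22=0)
  nb #.#.#: next=#  (t=0,i=9, bit21=1)
  nb #.#..: next=#  (t=2,i=9, bit20=1)
  nb #..##: next=.  (t=1,i=8, bit19=0)
  nb #..#.: next=#  (t=4,i=8, bit18=1)
  nb #...#: next=.  (t=0,i=4, bit17=0)
  nb #....: next=.  (t=1,i=0, bit16=0)
  nb .####: next=#  (t=2,i=2, bit15=1)
  nb .###.: next=.  (t=0,i=1, bit14=0)
  nb .##.#: next=.  (t=0,i=7, bit13=0)
  nb .##..: next=#  (t=1,i=6, bit12=1)
  nb .#.##: next=.  (t=0,i=12, bit11=0)
  nb .#.#.: next=#  (t=0,i=10, bit10=1)
  nb .#..#: next=.  (t=3,i=7, bit9=0)
  nb .#...: next=#  (t=2,i=10, bit8=1)
  nb ..###: next=#  (t=1,i=9, bit7=1)
  nb ..##.: next=#  (t=0,i=6, bit6=1)
  nb ..#.#: next=#  (t=4,i=9, bit5=1)
  nb ..#..: next=#  (t=3,i=6, bit4=1)
  nb ...##: next=#  (t=0,i=5, bit3=1)
  nb ...#.: next=#  (t=3,i=5, bit2=1)
  nb ....#: next=#  (t=1,i=3, bit1=1)
  nb .....: next=#  (t=1,i=1, bit0=1)
  bits 01001010001101001001010111111111 = 1244960255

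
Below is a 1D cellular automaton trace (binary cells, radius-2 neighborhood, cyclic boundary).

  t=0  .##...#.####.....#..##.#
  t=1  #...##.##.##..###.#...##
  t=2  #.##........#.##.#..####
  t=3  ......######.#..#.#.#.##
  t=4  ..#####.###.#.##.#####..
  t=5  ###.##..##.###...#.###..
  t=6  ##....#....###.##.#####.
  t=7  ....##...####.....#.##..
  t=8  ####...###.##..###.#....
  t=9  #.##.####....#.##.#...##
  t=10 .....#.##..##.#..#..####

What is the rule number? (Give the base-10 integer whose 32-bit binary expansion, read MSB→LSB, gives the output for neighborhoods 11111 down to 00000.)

3601223311

  #####|#  b31=1 t=2,i=22
  ####.|#  b30=1 t=0,i=10
  ###.#|.  b29=0 t=1,i=16
  ###..|#  b28=1 t=0,i=11
  ##.##|.  b27=0 t=1,i=6
  ##.#.|#  b26=1 t=0,i=22
  ##..#|#  b25=1 t=1,i=12
  ##...|.  b24=0 t=0,i=3
  #.###|#  b23=1 t=0,i=8
  #.##.|.  b22=0 t=0,i=1
  #.#.#|#  b21=1 t=0,i=23
  #.#..|.  b20=0 t=1,i=18
  #..##|.  b19=0 t=0,i=19
  #..#.|#  b18=1 t=3,i=15
  #...#|#  b17=1 t=0,i=4
  #....|.  b16=0 t=0,i=13
  .####|.  b15=0 t=0,i=9
  .###.|#  b14=1 t=1,i=15
  .##.#|.  b13=0 t=0,i=21
  .##..|.  b12=0 t=0,i=2
  .#.##|#  b11=1 t=0,i=0
  .#.#.|#  b10=1 t=3,i=17
  .#..#|#  b9=1 t=0,i=18
  .#...|.  b8=0 t=1,i=19
  ..###|#  b7=1 t=1,i=14
  ..##.|.  b6=0 t=0,i=20
  ..#.#|.  b5=0 t=0,i=6
  ..#..|.  b4=0 t=0,i=17
  ...##|#  b3=1 t=1,i=3
  ...#.|#  b2=1 t=0,i=5
  ....#|#  b1=1 t=0,i=15
  .....|#  b0=1 t=0,i=14
  bits 11010110101001100100111010001111 = 3601223311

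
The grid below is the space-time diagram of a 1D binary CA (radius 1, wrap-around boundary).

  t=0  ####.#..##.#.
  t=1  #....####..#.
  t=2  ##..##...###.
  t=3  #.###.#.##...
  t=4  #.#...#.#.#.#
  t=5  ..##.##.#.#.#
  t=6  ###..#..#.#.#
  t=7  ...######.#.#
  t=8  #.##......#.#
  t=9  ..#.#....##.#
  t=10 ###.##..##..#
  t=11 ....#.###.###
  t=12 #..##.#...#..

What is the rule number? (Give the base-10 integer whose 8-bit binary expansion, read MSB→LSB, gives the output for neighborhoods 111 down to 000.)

  nb ###: next=.  (t=0,i=1, bit7=0)
  nb ##.: next=.  (t=0,i=3, bit6=0)
  nb #.#: next=.  (t=0,i=4, bit5=0)
  nb #..: next=#  (t=0,i=6, bit4=1)
  nb .##: next=#  (t=0,i=0, bit3=1)
  nb .#.: next=#  (t=0,i=5, bit2=1)
  nb ..#: next=#  (t=0,i=7, bit1=1)
  nb ...: next=.  (t=1,i=2, bit0=0)
  bits 00011110 = 30

30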